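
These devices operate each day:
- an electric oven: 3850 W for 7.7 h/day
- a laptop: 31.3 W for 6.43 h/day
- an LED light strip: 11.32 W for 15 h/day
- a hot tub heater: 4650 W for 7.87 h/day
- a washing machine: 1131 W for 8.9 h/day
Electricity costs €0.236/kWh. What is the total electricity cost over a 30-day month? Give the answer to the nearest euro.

€543

electric oven: 3850 W × 7.7 h × 30 d = 889,350 Wh = 889.4 kWh
laptop: 31.3 W × 6.43 h × 30 d = 6,038 Wh = 6.038 kWh
LED light strip: 11.32 W × 15 h × 30 d = 5,094 Wh = 5.094 kWh
hot tub heater: 4650 W × 7.87 h × 30 d = 1,097,865 Wh = 1,098 kWh
washing machine: 1131 W × 8.9 h × 30 d = 301,977 Wh = 302 kWh
Total energy = 889.4 + 6.038 + 5.094 + 1,098 + 302 = 2,300 kWh
Cost = 2,300 kWh × €0.236 = €542.88 ≈ €543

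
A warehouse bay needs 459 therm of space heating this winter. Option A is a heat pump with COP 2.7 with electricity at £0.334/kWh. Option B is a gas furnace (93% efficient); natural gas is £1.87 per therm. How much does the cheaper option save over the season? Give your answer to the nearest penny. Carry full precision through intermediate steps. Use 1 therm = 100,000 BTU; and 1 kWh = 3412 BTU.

Heat load = 459 therm × 100,000 = 45,900,000 BTU
Gas: input = 45,900,000 / 0.93 = 49,354,839 BTU = 493.5 therm → 493.5 × £1.87 = £922.94
Heat pump: 45,900,000 BTU / 3412 = 13,450 kWh heat; / 2.7 = 4,982 kWh in → × £0.334 = £1,664.13
Difference = |£922.94 − £1,664.13| = £741.19

£741.19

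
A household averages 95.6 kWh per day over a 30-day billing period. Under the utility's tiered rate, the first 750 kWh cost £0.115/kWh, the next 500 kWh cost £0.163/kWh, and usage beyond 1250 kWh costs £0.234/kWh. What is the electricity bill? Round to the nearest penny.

£546.36

Usage = 95.6 kWh/day × 30 days = 2868 kWh
First 750 kWh × £0.115 = £86.25
Next 500 kWh × £0.163 = £81.50
Remaining 1618 kWh × £0.234 = £378.61
Total = £546.36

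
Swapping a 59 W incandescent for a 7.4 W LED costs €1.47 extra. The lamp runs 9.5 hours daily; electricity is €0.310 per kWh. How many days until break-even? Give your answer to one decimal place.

Power saved = 59 − 7.4 = 51.6 W
Daily energy saved = 51.6 W × 9.5 h = 490.2 Wh = 0.4902 kWh
Daily savings = 0.4902 × €0.310 = €0.1520
Payback = €1.47 / €0.1520 per day = 9.673 days

9.7 days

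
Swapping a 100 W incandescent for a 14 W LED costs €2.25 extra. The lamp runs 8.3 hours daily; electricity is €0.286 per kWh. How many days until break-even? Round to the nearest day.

11 days

Power saved = 100 − 14 = 86 W
Daily energy saved = 86 W × 8.3 h = 713.8 Wh = 0.7138 kWh
Daily savings = 0.7138 × €0.286 = €0.2041
Payback = €2.25 / €0.2041 per day = 11.02 days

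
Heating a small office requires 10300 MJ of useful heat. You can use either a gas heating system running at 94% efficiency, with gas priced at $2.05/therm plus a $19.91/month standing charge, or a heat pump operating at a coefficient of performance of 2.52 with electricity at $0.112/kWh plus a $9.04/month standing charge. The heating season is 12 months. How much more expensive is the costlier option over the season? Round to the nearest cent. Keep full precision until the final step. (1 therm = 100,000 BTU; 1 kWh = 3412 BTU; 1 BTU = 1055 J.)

Heat load = 10300 MJ = 10,300,000,000 J / 1055 = 9,763,033 BTU
Gas: input = 9,763,033 / 0.94 = 10,386,206 BTU = 103.9 therm → 103.9 × $2.05 = $212.92; + 12 × $19.91 standing = $451.84
Heat pump: 9,763,033 BTU / 3412 = 2,861 kWh heat; / 2.52 = 1,135 kWh in → × $0.112 = $127.17; + 12 × $9.04 standing = $235.65
Difference = |$451.84 − $235.65| = $216.18

$216.18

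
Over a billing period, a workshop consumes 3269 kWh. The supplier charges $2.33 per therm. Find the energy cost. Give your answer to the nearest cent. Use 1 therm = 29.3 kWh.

3269 kWh × (0.03413 therm/kWh) = 111.6 therm
Cost = 111.6 therm × $2.33/therm = $259.96

$259.96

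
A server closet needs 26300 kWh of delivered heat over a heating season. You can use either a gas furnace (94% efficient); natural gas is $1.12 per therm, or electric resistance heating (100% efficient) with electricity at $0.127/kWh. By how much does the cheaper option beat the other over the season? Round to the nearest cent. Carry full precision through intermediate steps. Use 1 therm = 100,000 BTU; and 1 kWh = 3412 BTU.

$2270.91

Heat load = 26300 kWh × 3412 = 89,735,600 BTU
Gas: input = 89,735,600 / 0.94 = 95,463,404 BTU = 954.6 therm → 954.6 × $1.12 = $1,069.19
Electric: 89,735,600 BTU / 3412 = 26,300 kWh → × $0.127 = $3,340.10
Difference = |$1,069.19 − $3,340.10| = $2,270.91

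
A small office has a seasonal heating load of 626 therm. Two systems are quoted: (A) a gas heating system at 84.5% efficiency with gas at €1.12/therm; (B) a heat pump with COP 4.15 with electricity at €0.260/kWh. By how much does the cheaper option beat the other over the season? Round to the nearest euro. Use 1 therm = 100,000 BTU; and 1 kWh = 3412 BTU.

€320

Heat load = 626 therm × 100,000 = 62,600,000 BTU
Gas: input = 62,600,000 / 0.845 = 74,082,840 BTU = 740.8 therm → 740.8 × €1.12 = €829.73
Heat pump: 62,600,000 BTU / 3412 = 18,350 kWh heat; / 4.15 = 4,421 kWh in → × €0.260 = €1,149.45
Difference = |€829.73 − €1,149.45| = €319.72 ≈ €320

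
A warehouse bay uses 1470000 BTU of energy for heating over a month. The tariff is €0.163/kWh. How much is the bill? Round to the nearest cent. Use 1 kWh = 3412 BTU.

1470000 BTU × (0.00029308 kWh/BTU) = 430.8 kWh
Cost = 430.8 kWh × €0.163/kWh = €70.23

€70.23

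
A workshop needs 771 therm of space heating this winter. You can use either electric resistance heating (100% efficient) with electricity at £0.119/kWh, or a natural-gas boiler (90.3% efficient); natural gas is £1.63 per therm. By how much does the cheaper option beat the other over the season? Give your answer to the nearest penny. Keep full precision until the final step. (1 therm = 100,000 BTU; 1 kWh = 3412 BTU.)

£1297.28

Heat load = 771 therm × 100,000 = 77,100,000 BTU
Gas: input = 77,100,000 / 0.903 = 85,382,060 BTU = 853.8 therm → 853.8 × £1.63 = £1,391.73
Electric: 77,100,000 BTU / 3412 = 22,600 kWh → × £0.119 = £2,689.01
Difference = |£1,391.73 − £2,689.01| = £1,297.28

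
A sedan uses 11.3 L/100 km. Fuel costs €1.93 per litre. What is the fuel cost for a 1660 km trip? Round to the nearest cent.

Fuel = 11.3 L/100 km × 1660 km / 100 = 187.6 L
Cost = 187.6 L × €1.93/L = €362.03

€362.03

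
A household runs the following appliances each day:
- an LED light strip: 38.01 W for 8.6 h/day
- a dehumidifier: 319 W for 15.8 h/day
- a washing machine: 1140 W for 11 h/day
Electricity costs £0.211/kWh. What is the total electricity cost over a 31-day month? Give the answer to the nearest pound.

LED light strip: 38.01 W × 8.6 h × 31 d = 10,133 Wh = 10.13 kWh
dehumidifier: 319 W × 15.8 h × 31 d = 156,246 Wh = 156.2 kWh
washing machine: 1140 W × 11 h × 31 d = 388,740 Wh = 388.7 kWh
Total energy = 10.13 + 156.2 + 388.7 = 555.1 kWh
Cost = 555.1 kWh × £0.211 = £117.13 ≈ £117

£117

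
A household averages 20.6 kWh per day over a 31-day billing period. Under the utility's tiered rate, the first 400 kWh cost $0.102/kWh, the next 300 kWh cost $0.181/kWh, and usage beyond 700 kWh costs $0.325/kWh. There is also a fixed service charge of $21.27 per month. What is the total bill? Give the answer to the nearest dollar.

$105

Usage = 20.6 kWh/day × 31 days = 638.6 kWh
First 400 kWh × $0.102 = $40.80
Next 238.6 kWh × $0.181 = $43.19
Remaining tier: 0 kWh (not reached)
Energy charge = $83.99; + service $21.27 = $105.26 ≈ $105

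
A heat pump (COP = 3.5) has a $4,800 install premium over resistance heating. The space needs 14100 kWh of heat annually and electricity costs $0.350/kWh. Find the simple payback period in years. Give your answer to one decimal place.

Resistance: 14100 kWh × $0.350 = $4,935.00/yr
Heat pump: 14100 / 3.5 = 4029 kWh in → × $0.350 = $1,410.00/yr
Annual savings = $3,525.00
Payback = $4,800 / $3,525.00 = 1.36 years

1.4 years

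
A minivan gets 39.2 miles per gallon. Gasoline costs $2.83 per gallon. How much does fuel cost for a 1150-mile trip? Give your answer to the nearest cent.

Fuel = 1150 mi / 39.2 mpg = 29.34 gal
Cost = 29.34 gal × $2.83/gal = $83.02

$83.02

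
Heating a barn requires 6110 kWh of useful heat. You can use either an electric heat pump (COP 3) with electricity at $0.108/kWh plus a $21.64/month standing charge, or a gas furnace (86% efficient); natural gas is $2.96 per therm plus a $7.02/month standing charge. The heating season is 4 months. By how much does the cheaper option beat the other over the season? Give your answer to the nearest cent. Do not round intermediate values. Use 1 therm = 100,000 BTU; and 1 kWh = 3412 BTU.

Heat load = 6110 kWh × 3412 = 20,847,320 BTU
Gas: input = 20,847,320 / 0.86 = 24,241,070 BTU = 242.4 therm → 242.4 × $2.96 = $717.54; + 4 × $7.02 standing = $745.62
Heat pump: 20,847,320 BTU / 3412 = 6,110 kWh heat; / 3 = 2,037 kWh in → × $0.108 = $219.96; + 4 × $21.64 standing = $306.52
Difference = |$745.62 − $306.52| = $439.10

$439.10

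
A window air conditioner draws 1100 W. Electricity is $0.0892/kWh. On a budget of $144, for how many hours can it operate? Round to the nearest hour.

1468 h

Energy budget = $144 / $0.0892 per kWh = 1,614 kWh = 1,614,350 Wh
Runtime = 1,614,350 Wh / 1100 W = 1,468 h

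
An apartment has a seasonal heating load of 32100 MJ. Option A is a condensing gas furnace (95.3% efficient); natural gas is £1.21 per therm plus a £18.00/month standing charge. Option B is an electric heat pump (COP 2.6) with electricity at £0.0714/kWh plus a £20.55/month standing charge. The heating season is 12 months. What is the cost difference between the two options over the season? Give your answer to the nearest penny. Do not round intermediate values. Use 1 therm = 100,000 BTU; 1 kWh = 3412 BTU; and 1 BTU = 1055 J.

£110.83

Heat load = 32100 MJ = 32,100,000,000 J / 1055 = 30,426,540 BTU
Gas: input = 30,426,540 / 0.953 = 31,927,115 BTU = 319.3 therm → 319.3 × £1.21 = £386.32; + 12 × £18.00 standing = £602.32
Heat pump: 30,426,540 BTU / 3412 = 8,918 kWh heat; / 2.6 = 3,430 kWh in → × £0.0714 = £244.89; + 12 × £20.55 standing = £491.49
Difference = |£602.32 − £491.49| = £110.83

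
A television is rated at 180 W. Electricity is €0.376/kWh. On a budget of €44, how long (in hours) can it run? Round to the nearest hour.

Energy budget = €44 / €0.376 per kWh = 117 kWh = 117,021 Wh
Runtime = 117,021 Wh / 180 W = 650.1 h

650 h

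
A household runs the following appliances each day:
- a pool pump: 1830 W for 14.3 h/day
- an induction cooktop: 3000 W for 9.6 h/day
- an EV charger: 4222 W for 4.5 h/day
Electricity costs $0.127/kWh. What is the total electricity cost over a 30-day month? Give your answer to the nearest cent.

pool pump: 1830 W × 14.3 h × 30 d = 785,070 Wh = 785.1 kWh
induction cooktop: 3000 W × 9.6 h × 30 d = 864,000 Wh = 864 kWh
EV charger: 4222 W × 4.5 h × 30 d = 569,970 Wh = 570 kWh
Total energy = 785.1 + 864 + 570 = 2,219 kWh
Cost = 2,219 kWh × $0.127 = $281.82

$281.82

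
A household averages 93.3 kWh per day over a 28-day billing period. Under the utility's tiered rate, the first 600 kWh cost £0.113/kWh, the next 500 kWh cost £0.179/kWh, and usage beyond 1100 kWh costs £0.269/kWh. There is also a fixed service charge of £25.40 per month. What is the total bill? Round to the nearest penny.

£589.54

Usage = 93.3 kWh/day × 28 days = 2612.4 kWh
First 600 kWh × £0.113 = £67.80
Next 500 kWh × £0.179 = £89.50
Remaining 1512.4 kWh × £0.269 = £406.84
Energy charge = £564.14; + service £25.40 = £589.54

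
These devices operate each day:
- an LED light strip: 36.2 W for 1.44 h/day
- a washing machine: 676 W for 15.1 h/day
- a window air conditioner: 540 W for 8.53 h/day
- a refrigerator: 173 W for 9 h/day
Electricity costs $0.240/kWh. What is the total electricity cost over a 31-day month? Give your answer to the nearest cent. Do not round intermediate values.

$122.19

LED light strip: 36.2 W × 1.44 h × 31 d = 1,616 Wh = 1.616 kWh
washing machine: 676 W × 15.1 h × 31 d = 316,436 Wh = 316.4 kWh
window air conditioner: 540 W × 8.53 h × 31 d = 142,792 Wh = 142.8 kWh
refrigerator: 173 W × 9 h × 31 d = 48,267 Wh = 48.27 kWh
Total energy = 1.616 + 316.4 + 142.8 + 48.27 = 509.1 kWh
Cost = 509.1 kWh × $0.240 = $122.19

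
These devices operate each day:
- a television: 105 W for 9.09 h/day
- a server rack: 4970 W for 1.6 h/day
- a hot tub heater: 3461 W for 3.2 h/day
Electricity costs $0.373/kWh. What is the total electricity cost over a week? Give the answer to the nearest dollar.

television: 105 W × 9.09 h × 7 d = 6,681 Wh = 6.681 kWh
server rack: 4970 W × 1.6 h × 7 d = 55,664 Wh = 55.66 kWh
hot tub heater: 3461 W × 3.2 h × 7 d = 77,526 Wh = 77.53 kWh
Total energy = 6.681 + 55.66 + 77.53 = 139.9 kWh
Cost = 139.9 kWh × $0.373 = $52.17 ≈ $52

$52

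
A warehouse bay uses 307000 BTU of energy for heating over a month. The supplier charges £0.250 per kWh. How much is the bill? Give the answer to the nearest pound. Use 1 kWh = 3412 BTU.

£22

307000 BTU × (0.00029308 kWh/BTU) = 89.98 kWh
Cost = 89.98 kWh × £0.250/kWh = £22.49 ≈ £22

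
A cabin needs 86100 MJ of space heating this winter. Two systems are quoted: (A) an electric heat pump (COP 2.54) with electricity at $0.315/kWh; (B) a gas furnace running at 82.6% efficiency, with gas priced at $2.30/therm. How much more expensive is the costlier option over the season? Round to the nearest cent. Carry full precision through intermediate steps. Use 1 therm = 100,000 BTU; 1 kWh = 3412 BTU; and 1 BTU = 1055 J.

Heat load = 86100 MJ = 86,100,000,000 J / 1055 = 81,611,374 BTU
Gas: input = 81,611,374 / 0.826 = 98,803,117 BTU = 988 therm → 988 × $2.30 = $2,272.47
Heat pump: 81,611,374 BTU / 3412 = 23,920 kWh heat; / 2.54 = 9,417 kWh in → × $0.315 = $2,966.32
Difference = |$2,272.47 − $2,966.32| = $693.85

$693.85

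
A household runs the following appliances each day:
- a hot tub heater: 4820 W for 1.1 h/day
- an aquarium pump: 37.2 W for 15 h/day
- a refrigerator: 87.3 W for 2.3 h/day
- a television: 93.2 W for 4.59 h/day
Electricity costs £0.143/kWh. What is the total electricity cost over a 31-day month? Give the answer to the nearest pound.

hot tub heater: 4820 W × 1.1 h × 31 d = 164,362 Wh = 164.4 kWh
aquarium pump: 37.2 W × 15 h × 31 d = 17,298 Wh = 17.3 kWh
refrigerator: 87.3 W × 2.3 h × 31 d = 6,224 Wh = 6.224 kWh
television: 93.2 W × 4.59 h × 31 d = 13,261 Wh = 13.26 kWh
Total energy = 164.4 + 17.3 + 6.224 + 13.26 = 201.1 kWh
Cost = 201.1 kWh × £0.143 = £28.76 ≈ £29

£29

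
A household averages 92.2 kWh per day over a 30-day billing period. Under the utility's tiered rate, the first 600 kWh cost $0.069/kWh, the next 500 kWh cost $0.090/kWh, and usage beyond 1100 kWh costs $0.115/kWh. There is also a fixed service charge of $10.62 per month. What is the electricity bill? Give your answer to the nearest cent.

$288.61

Usage = 92.2 kWh/day × 30 days = 2766 kWh
First 600 kWh × $0.069 = $41.40
Next 500 kWh × $0.090 = $45.00
Remaining 1666 kWh × $0.115 = $191.59
Energy charge = $277.99; + service $10.62 = $288.61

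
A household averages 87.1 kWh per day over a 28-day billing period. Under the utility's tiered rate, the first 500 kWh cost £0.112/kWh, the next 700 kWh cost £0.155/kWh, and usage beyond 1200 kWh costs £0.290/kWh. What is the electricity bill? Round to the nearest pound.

Usage = 87.1 kWh/day × 28 days = 2438.8 kWh
First 500 kWh × £0.112 = £56.00
Next 700 kWh × £0.155 = £108.50
Remaining 1238.8 kWh × £0.290 = £359.25
Total = £523.75 ≈ £524

£524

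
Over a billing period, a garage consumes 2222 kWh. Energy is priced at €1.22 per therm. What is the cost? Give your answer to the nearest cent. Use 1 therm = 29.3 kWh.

2222 kWh × (0.03413 therm/kWh) = 75.84 therm
Cost = 75.84 therm × €1.22/therm = €92.52

€92.52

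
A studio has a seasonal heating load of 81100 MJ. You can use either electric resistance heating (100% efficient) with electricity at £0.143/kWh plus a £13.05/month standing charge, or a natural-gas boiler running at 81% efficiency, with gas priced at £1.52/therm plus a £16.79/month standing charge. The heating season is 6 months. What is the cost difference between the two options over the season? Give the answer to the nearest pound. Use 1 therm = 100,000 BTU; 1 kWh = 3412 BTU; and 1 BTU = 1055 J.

£1757

Heat load = 81100 MJ = 81,100,000,000 J / 1055 = 76,872,038 BTU
Gas: input = 76,872,038 / 0.810 = 94,903,751 BTU = 949 therm → 949 × £1.52 = £1,442.54; + 6 × £16.79 standing = £1,543.28
Electric: 76,872,038 BTU / 3412 = 22,530 kWh → × £0.143 = £3,221.78; + 6 × £13.05 standing = £3,300.08
Difference = |£1,543.28 − £3,300.08| = £1,756.80 ≈ £1757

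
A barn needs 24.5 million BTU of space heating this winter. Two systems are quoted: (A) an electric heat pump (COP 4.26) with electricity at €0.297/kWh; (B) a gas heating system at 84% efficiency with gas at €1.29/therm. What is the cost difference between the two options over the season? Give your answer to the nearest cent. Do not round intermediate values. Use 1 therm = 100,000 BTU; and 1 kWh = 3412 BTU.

Heat load = 24.5 × 10⁶ BTU = 24,500,000 BTU
Gas: input = 24,500,000 / 0.84 = 29,166,667 BTU = 291.7 therm → 291.7 × €1.29 = €376.25
Heat pump: 24,500,000 BTU / 3412 = 7,181 kWh heat; / 4.26 = 1,686 kWh in → × €0.297 = €500.62
Difference = |€376.25 − €500.62| = €124.37

€124.37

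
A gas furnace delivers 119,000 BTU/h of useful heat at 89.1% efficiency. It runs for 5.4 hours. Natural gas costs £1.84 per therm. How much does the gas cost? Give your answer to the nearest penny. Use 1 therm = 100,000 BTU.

£13.27

Heat delivered = 119,000 BTU/h × 5.4 h = 642,600 BTU
Gas input = 642,600 / 0.891 = 721,212 BTU
= 721,212 / 100,000 = 7.212 therm
Cost = 7.212 × £1.84/therm = £13.27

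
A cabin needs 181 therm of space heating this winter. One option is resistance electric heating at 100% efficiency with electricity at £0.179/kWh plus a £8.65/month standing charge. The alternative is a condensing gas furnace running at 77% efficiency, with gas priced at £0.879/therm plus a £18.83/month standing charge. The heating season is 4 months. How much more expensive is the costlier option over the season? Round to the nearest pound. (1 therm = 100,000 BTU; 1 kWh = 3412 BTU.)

Heat load = 181 therm × 100,000 = 18,100,000 BTU
Gas: input = 18,100,000 / 0.770 = 23,506,494 BTU = 235.1 therm → 235.1 × £0.879 = £206.62; + 4 × £18.83 standing = £281.94
Electric: 18,100,000 BTU / 3412 = 5,305 kWh → × £0.179 = £949.56; + 4 × £8.65 standing = £984.16
Difference = |£281.94 − £984.16| = £702.22 ≈ £702

£702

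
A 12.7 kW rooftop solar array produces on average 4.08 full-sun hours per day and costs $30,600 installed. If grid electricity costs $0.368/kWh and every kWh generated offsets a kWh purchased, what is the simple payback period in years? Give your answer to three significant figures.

Daily generation = 12.7 kW × 4.08 h = 51.82 kWh
Annual generation = 51.82 × 365 = 18913 kWh
Annual savings = 18913 × $0.368 = $6,959.93
Payback = $30,600 / $6,959.93 = 4.4 years

4.40 years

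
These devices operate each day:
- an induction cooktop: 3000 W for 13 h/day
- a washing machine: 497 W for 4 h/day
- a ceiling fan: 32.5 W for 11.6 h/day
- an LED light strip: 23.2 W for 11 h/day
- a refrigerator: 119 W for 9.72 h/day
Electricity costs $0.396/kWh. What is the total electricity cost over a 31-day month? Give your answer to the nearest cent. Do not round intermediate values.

$525.13

induction cooktop: 3000 W × 13 h × 31 d = 1,209,000 Wh = 1,209 kWh
washing machine: 497 W × 4 h × 31 d = 61,628 Wh = 61.63 kWh
ceiling fan: 32.5 W × 11.6 h × 31 d = 11,687 Wh = 11.69 kWh
LED light strip: 23.2 W × 11 h × 31 d = 7,911 Wh = 7.911 kWh
refrigerator: 119 W × 9.72 h × 31 d = 35,857 Wh = 35.86 kWh
Total energy = 1,209 + 61.63 + 11.69 + 7.911 + 35.86 = 1,326 kWh
Cost = 1,326 kWh × $0.396 = $525.13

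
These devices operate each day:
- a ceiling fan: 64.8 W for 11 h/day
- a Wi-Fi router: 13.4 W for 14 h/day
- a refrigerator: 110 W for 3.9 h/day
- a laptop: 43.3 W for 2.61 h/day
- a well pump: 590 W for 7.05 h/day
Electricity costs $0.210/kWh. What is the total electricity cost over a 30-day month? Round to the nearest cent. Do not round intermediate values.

ceiling fan: 64.8 W × 11 h × 30 d = 21,384 Wh = 21.38 kWh
Wi-Fi router: 13.4 W × 14 h × 30 d = 5,628 Wh = 5.628 kWh
refrigerator: 110 W × 3.9 h × 30 d = 12,870 Wh = 12.87 kWh
laptop: 43.3 W × 2.61 h × 30 d = 3,390 Wh = 3.39 kWh
well pump: 590 W × 7.05 h × 30 d = 124,785 Wh = 124.8 kWh
Total energy = 21.38 + 5.628 + 12.87 + 3.39 + 124.8 = 168.1 kWh
Cost = 168.1 kWh × $0.210 = $35.29

$35.29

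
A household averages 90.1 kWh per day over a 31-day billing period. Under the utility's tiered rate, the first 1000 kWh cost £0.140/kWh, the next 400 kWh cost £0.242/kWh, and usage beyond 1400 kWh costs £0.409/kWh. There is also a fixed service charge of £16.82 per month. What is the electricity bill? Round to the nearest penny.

Usage = 90.1 kWh/day × 31 days = 2793.1 kWh
First 1000 kWh × £0.140 = £140.00
Next 400 kWh × £0.242 = £96.80
Remaining 1393.1 kWh × £0.409 = £569.78
Energy charge = £806.58; + service £16.82 = £823.40

£823.40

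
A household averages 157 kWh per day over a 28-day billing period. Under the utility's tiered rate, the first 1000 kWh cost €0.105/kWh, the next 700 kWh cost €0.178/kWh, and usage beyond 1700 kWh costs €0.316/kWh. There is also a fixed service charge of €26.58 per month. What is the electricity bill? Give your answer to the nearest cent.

Usage = 157 kWh/day × 28 days = 4396 kWh
First 1000 kWh × €0.105 = €105.00
Next 700 kWh × €0.178 = €124.60
Remaining 2696 kWh × €0.316 = €851.94
Energy charge = €1,081.54; + service €26.58 = €1,108.12

€1108.12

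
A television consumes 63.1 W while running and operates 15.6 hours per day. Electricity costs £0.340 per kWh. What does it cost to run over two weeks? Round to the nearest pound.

£5

Energy = 63.1 W × 15.6 h/day × 14 days = 13,781 Wh = 13.78 kWh
Cost = 13.78 kWh × £0.340/kWh = £4.69 ≈ £5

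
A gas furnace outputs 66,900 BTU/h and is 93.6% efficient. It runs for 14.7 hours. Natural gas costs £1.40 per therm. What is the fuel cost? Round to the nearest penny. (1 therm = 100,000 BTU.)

Heat delivered = 66,900 BTU/h × 14.7 h = 983,430 BTU
Gas input = 983,430 / 0.936 = 1,050,673 BTU
= 1,050,673 / 100,000 = 10.51 therm
Cost = 10.51 × £1.40/therm = £14.71

£14.71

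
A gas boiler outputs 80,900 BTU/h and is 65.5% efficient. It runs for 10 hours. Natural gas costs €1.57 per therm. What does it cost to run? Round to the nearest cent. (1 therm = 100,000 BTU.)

Heat delivered = 80,900 BTU/h × 10 h = 809,000 BTU
Gas input = 809,000 / 0.655 = 1,235,115 BTU
= 1,235,115 / 100,000 = 12.35 therm
Cost = 12.35 × €1.57/therm = €19.39

€19.39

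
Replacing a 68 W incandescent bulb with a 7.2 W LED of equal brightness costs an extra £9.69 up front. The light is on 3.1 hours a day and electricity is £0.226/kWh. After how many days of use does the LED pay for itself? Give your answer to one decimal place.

227.5 days

Power saved = 68 − 7.2 = 60.8 W
Daily energy saved = 60.8 W × 3.1 h = 188.5 Wh = 0.18848 kWh
Daily savings = 0.18848 × £0.226 = £0.0426
Payback = £9.69 / £0.0426 per day = 227.5 days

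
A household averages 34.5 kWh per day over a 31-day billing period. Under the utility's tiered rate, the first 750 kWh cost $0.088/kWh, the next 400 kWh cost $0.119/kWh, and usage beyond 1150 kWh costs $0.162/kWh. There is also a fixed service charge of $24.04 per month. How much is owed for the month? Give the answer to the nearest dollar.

$128

Usage = 34.5 kWh/day × 31 days = 1069.5 kWh
First 750 kWh × $0.088 = $66.00
Next 319.5 kWh × $0.119 = $38.02
Remaining tier: 0 kWh (not reached)
Energy charge = $104.02; + service $24.04 = $128.06 ≈ $128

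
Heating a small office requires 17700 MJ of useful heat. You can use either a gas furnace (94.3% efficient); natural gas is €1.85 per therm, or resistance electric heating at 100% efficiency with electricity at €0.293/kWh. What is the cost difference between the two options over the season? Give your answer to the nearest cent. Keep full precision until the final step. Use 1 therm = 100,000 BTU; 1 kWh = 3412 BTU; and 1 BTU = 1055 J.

€1111.58

Heat load = 17700 MJ = 17,700,000,000 J / 1055 = 16,777,251 BTU
Gas: input = 16,777,251 / 0.943 = 17,791,359 BTU = 177.9 therm → 177.9 × €1.85 = €329.14
Electric: 16,777,251 BTU / 3412 = 4,917 kWh → × €0.293 = €1,440.72
Difference = |€329.14 − €1,440.72| = €1,111.58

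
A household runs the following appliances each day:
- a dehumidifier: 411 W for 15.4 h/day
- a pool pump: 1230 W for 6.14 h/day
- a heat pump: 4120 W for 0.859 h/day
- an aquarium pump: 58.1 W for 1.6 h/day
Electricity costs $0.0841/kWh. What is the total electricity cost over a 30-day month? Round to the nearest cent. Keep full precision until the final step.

$44.19

dehumidifier: 411 W × 15.4 h × 30 d = 189,882 Wh = 189.9 kWh
pool pump: 1230 W × 6.14 h × 30 d = 226,566 Wh = 226.6 kWh
heat pump: 4120 W × 0.859 h × 30 d = 106,172 Wh = 106.2 kWh
aquarium pump: 58.1 W × 1.6 h × 30 d = 2,789 Wh = 2.789 kWh
Total energy = 189.9 + 226.6 + 106.2 + 2.789 = 525.4 kWh
Cost = 525.4 kWh × $0.0841 = $44.19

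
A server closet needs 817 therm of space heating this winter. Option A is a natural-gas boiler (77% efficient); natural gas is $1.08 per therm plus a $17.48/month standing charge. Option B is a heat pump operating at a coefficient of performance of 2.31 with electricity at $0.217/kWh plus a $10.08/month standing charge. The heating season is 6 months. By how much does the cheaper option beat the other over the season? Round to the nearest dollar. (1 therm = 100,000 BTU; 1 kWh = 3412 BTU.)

Heat load = 817 therm × 100,000 = 81,700,000 BTU
Gas: input = 81,700,000 / 0.77 = 106,103,896 BTU = 1,061 therm → 1,061 × $1.08 = $1,145.92; + 6 × $17.48 standing = $1,250.80
Heat pump: 81,700,000 BTU / 3412 = 23,940 kWh heat; / 2.31 = 10,370 kWh in → × $0.217 = $2,249.37; + 6 × $10.08 standing = $2,309.85
Difference = |$1,250.80 − $2,309.85| = $1,059.05 ≈ $1059

$1059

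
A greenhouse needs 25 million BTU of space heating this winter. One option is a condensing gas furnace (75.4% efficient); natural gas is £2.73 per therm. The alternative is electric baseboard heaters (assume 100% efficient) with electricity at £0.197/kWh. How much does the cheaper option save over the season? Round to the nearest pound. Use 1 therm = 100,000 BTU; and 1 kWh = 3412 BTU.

£538

Heat load = 25 × 10⁶ BTU = 25,000,000 BTU
Gas: input = 25,000,000 / 0.754 = 33,156,499 BTU = 331.6 therm → 331.6 × £2.73 = £905.17
Electric: 25,000,000 BTU / 3412 = 7,327 kWh → × £0.197 = £1,443.43
Difference = |£905.17 − £1,443.43| = £538.26 ≈ £538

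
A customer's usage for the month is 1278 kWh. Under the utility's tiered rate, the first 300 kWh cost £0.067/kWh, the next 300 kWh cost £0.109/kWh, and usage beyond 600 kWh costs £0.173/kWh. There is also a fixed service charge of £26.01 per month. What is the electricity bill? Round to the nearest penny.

First 300 kWh × £0.067 = £20.10
Next 300 kWh × £0.109 = £32.70
Remaining 678 kWh × £0.173 = £117.29
Energy charge = £170.09; + service £26.01 = £196.10

£196.10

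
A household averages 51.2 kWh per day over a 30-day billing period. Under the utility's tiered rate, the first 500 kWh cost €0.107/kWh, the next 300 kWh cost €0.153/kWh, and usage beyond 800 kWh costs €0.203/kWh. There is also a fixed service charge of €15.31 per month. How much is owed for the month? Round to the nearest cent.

€264.12

Usage = 51.2 kWh/day × 30 days = 1536 kWh
First 500 kWh × €0.107 = €53.50
Next 300 kWh × €0.153 = €45.90
Remaining 736 kWh × €0.203 = €149.41
Energy charge = €248.81; + service €15.31 = €264.12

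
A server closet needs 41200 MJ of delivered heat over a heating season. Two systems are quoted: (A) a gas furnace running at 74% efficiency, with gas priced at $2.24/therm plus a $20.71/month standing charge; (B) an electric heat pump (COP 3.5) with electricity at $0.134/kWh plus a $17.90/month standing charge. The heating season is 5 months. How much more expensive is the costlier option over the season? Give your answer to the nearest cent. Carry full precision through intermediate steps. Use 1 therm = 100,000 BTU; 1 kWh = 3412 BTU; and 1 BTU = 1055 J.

$757.97

Heat load = 41200 MJ = 41,200,000,000 J / 1055 = 39,052,133 BTU
Gas: input = 39,052,133 / 0.74 = 52,773,152 BTU = 527.7 therm → 527.7 × $2.24 = $1,182.12; + 5 × $20.71 standing = $1,285.67
Heat pump: 39,052,133 BTU / 3412 = 11,450 kWh heat; / 3.5 = 3,270 kWh in → × $0.134 = $438.20; + 5 × $17.90 standing = $527.70
Difference = |$1,285.67 − $527.70| = $757.97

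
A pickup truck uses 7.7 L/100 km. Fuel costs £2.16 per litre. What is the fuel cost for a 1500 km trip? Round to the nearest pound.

£249

Fuel = 7.7 L/100 km × 1500 km / 100 = 115.5 L
Cost = 115.5 L × £2.16/L = £249.48 ≈ £249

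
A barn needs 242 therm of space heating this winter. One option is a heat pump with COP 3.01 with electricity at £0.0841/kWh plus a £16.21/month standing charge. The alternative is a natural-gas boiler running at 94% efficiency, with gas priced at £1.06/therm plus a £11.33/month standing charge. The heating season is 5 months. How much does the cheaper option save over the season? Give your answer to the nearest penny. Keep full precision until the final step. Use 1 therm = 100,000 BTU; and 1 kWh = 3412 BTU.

£50.32

Heat load = 242 therm × 100,000 = 24,200,000 BTU
Gas: input = 24,200,000 / 0.94 = 25,744,681 BTU = 257.4 therm → 257.4 × £1.06 = £272.89; + 5 × £11.33 standing = £329.54
Heat pump: 24,200,000 BTU / 3412 = 7,093 kWh heat; / 3.01 = 2,356 kWh in → × £0.0841 = £198.17; + 5 × £16.21 standing = £279.22
Difference = |£329.54 − £279.22| = £50.32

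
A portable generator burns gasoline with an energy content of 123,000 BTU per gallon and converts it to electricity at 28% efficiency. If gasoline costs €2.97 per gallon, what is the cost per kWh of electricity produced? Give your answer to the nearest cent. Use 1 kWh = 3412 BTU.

€0.29

Electrical output per gallon = 123,000 BTU × 0.28 / 3412 BTU/kWh = 10.09 kWh
Cost per kWh = €2.97 / 10.09 kWh = €0.294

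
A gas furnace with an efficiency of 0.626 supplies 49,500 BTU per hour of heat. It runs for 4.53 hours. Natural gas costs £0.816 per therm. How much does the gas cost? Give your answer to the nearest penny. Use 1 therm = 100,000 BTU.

£2.92

Heat delivered = 49,500 BTU/h × 4.53 h = 224,235 BTU
Gas input = 224,235 / 0.626 = 358,203 BTU
= 358,203 / 100,000 = 3.582 therm
Cost = 3.582 × £0.816/therm = £2.92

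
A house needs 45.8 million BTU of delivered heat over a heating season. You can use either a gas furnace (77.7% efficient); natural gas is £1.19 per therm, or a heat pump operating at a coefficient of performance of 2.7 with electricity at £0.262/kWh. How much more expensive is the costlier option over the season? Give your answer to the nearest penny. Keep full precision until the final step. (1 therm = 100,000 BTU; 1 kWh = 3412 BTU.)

£601.11

Heat load = 45.8 × 10⁶ BTU = 45,800,000 BTU
Gas: input = 45,800,000 / 0.777 = 58,944,659 BTU = 589.4 therm → 589.4 × £1.19 = £701.44
Heat pump: 45,800,000 BTU / 3412 = 13,420 kWh heat; / 2.7 = 4,972 kWh in → × £0.262 = £1,302.55
Difference = |£701.44 − £1,302.55| = £601.11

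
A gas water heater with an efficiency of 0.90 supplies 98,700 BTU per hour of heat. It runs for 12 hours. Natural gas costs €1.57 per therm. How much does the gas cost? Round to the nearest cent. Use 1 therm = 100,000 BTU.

€20.66

Heat delivered = 98,700 BTU/h × 12 h = 1,184,400 BTU
Gas input = 1,184,400 / 0.90 = 1,316,000 BTU
= 1,316,000 / 100,000 = 13.16 therm
Cost = 13.16 × €1.57/therm = €20.66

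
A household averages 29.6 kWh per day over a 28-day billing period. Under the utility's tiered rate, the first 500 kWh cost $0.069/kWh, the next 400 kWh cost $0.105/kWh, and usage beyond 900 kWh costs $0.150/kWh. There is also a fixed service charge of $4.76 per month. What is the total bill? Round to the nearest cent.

$73.78

Usage = 29.6 kWh/day × 28 days = 828.8 kWh
First 500 kWh × $0.069 = $34.50
Next 328.8 kWh × $0.105 = $34.52
Remaining tier: 0 kWh (not reached)
Energy charge = $69.02; + service $4.76 = $73.78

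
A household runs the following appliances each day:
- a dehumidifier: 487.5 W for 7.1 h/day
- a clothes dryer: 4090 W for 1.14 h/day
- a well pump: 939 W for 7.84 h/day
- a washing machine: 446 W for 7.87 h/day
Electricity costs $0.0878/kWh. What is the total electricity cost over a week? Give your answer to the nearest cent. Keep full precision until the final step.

$11.67

dehumidifier: 487.5 W × 7.1 h × 7 d = 24,229 Wh = 24.23 kWh
clothes dryer: 4090 W × 1.14 h × 7 d = 32,638 Wh = 32.64 kWh
well pump: 939 W × 7.84 h × 7 d = 51,532 Wh = 51.53 kWh
washing machine: 446 W × 7.87 h × 7 d = 24,570 Wh = 24.57 kWh
Total energy = 24.23 + 32.64 + 51.53 + 24.57 = 133 kWh
Cost = 133 kWh × $0.0878 = $11.67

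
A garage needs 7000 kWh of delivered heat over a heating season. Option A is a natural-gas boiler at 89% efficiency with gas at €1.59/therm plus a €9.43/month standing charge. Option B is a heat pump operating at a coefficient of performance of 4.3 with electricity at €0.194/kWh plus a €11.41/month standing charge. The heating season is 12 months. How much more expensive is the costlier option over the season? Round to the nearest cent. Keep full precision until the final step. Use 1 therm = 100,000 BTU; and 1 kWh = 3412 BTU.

€87.12

Heat load = 7000 kWh × 3412 = 23,884,000 BTU
Gas: input = 23,884,000 / 0.890 = 26,835,955 BTU = 268.4 therm → 268.4 × €1.59 = €426.69; + 12 × €9.43 standing = €539.85
Heat pump: 23,884,000 BTU / 3412 = 7,000 kWh heat; / 4.3 = 1,628 kWh in → × €0.194 = €315.81; + 12 × €11.41 standing = €452.73
Difference = |€539.85 − €452.73| = €87.12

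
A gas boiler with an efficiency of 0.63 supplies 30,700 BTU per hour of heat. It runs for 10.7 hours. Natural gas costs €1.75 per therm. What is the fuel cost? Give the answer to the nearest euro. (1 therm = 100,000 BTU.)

€9

Heat delivered = 30,700 BTU/h × 10.7 h = 328,490 BTU
Gas input = 328,490 / 0.63 = 521,413 BTU
= 521,413 / 100,000 = 5.214 therm
Cost = 5.214 × €1.75/therm = €9.12 ≈ €9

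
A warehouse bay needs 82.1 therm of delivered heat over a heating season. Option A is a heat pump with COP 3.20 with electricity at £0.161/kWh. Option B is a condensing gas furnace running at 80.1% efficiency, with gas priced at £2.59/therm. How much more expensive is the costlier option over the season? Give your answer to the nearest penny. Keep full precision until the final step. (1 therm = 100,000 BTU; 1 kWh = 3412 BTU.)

Heat load = 82.1 therm × 100,000 = 8,210,000 BTU
Gas: input = 8,210,000 / 0.801 = 10,249,688 BTU = 102.5 therm → 102.5 × £2.59 = £265.47
Heat pump: 8,210,000 BTU / 3412 = 2,406 kWh heat; / 3.20 = 751.9 kWh in → × £0.161 = £121.06
Difference = |£265.47 − £121.06| = £144.40

£144.40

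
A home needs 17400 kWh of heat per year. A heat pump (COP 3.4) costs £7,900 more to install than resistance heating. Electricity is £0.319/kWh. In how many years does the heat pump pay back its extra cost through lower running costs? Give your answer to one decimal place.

2.0 years

Resistance: 17400 kWh × £0.319 = £5,550.60/yr
Heat pump: 17400 / 3.4 = 5118 kWh in → × £0.319 = £1,632.53/yr
Annual savings = £3,918.07
Payback = £7,900 / £3,918.07 = 2.02 years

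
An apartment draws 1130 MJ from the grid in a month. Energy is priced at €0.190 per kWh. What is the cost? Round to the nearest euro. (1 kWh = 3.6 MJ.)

1130 MJ × (0.27778 kWh/MJ) = 313.9 kWh
Cost = 313.9 kWh × €0.190/kWh = €59.64 ≈ €60

€60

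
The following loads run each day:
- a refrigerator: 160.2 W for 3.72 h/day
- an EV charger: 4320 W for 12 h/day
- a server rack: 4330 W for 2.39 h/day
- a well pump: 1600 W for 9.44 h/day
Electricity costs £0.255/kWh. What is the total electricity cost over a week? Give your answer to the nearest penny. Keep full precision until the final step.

£139.03

refrigerator: 160.2 W × 3.72 h × 7 d = 4,172 Wh = 4.172 kWh
EV charger: 4320 W × 12 h × 7 d = 362,880 Wh = 362.9 kWh
server rack: 4330 W × 2.39 h × 7 d = 72,441 Wh = 72.44 kWh
well pump: 1600 W × 9.44 h × 7 d = 105,728 Wh = 105.7 kWh
Total energy = 4.172 + 362.9 + 72.44 + 105.7 = 545.2 kWh
Cost = 545.2 kWh × £0.255 = £139.03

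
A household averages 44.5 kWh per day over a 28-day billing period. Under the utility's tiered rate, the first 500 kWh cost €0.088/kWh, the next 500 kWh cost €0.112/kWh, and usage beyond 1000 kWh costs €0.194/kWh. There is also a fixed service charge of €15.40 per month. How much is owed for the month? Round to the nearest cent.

€163.12

Usage = 44.5 kWh/day × 28 days = 1246 kWh
First 500 kWh × €0.088 = €44.00
Next 500 kWh × €0.112 = €56.00
Remaining 246 kWh × €0.194 = €47.72
Energy charge = €147.72; + service €15.40 = €163.12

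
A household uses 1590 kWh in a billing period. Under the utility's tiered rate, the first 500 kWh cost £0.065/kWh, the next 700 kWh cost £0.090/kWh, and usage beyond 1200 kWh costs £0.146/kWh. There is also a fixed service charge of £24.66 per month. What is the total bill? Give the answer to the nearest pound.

£177

First 500 kWh × £0.065 = £32.50
Next 700 kWh × £0.090 = £63.00
Remaining 390 kWh × £0.146 = £56.94
Energy charge = £152.44; + service £24.66 = £177.10 ≈ £177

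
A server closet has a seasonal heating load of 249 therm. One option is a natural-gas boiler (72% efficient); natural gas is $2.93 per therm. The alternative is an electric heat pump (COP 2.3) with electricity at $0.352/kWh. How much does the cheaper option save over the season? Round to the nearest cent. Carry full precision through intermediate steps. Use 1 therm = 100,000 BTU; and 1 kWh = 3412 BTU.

Heat load = 249 therm × 100,000 = 24,900,000 BTU
Gas: input = 24,900,000 / 0.72 = 34,583,333 BTU = 345.8 therm → 345.8 × $2.93 = $1,013.29
Heat pump: 24,900,000 BTU / 3412 = 7,298 kWh heat; / 2.3 = 3,173 kWh in → × $0.352 = $1,116.88
Difference = |$1,013.29 − $1,116.88| = $103.58

$103.58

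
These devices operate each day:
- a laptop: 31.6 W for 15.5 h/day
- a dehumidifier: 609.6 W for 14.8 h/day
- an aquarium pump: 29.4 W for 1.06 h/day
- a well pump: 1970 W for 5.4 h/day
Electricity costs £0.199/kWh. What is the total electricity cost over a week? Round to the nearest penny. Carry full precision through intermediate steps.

laptop: 31.6 W × 15.5 h × 7 d = 3,429 Wh = 3.429 kWh
dehumidifier: 609.6 W × 14.8 h × 7 d = 63,155 Wh = 63.15 kWh
aquarium pump: 29.4 W × 1.06 h × 7 d = 218 Wh = 0.2181 kWh
well pump: 1970 W × 5.4 h × 7 d = 74,466 Wh = 74.47 kWh
Total energy = 3.429 + 63.15 + 0.2181 + 74.47 = 141.3 kWh
Cost = 141.3 kWh × £0.199 = £28.11

£28.11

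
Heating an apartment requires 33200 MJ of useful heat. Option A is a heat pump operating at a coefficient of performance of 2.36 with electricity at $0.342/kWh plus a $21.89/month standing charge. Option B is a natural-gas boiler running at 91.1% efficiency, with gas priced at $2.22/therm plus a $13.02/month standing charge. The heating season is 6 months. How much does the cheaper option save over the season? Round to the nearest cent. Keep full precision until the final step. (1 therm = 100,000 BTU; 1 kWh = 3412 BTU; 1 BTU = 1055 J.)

$622.92

Heat load = 33200 MJ = 33,200,000,000 J / 1055 = 31,469,194 BTU
Gas: input = 31,469,194 / 0.911 = 34,543,572 BTU = 345.4 therm → 345.4 × $2.22 = $766.87; + 6 × $13.02 standing = $844.99
Heat pump: 31,469,194 BTU / 3412 = 9,223 kWh heat; / 2.36 = 3,908 kWh in → × $0.342 = $1,336.57; + 6 × $21.89 standing = $1,467.91
Difference = |$844.99 − $1,467.91| = $622.92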